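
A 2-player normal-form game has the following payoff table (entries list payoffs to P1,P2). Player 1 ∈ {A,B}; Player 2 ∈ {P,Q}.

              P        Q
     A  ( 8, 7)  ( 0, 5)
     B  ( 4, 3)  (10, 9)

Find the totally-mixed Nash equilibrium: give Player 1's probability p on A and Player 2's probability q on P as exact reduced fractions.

P1 indiff ⇒ q·8+(1-q)·0 = q·4+(1-q)·10 ⇒ q(4) = (1-q)(10) ⇒ q = 5/7
P2 indiff ⇒ p·7+(1-p)·3 = p·5+(1-p)·9 ⇒ p(2) = (1-p)(6) ⇒ p = 3/4

p=3/4, q=5/7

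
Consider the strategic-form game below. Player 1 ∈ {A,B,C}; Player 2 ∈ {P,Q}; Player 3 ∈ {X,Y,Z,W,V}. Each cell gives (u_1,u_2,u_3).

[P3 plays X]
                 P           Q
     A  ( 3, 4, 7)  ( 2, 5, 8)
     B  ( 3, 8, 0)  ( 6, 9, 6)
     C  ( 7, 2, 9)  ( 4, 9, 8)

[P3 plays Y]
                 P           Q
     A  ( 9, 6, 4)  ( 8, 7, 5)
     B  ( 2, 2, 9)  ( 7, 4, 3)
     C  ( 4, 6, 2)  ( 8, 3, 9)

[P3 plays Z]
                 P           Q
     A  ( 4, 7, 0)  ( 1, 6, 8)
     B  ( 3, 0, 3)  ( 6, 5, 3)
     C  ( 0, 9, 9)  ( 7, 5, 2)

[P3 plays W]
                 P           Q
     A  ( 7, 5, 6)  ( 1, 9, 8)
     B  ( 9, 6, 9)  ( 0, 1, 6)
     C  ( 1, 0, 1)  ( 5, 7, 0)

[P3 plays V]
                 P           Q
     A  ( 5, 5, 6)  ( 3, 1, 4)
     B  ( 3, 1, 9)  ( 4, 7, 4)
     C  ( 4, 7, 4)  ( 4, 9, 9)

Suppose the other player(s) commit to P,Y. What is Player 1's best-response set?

BR_1 = {A}

u_1(A vs P,Y) = 9
u_1(B vs P,Y) = 2
u_1(C vs P,Y) = 4
max payoff 9 at {A}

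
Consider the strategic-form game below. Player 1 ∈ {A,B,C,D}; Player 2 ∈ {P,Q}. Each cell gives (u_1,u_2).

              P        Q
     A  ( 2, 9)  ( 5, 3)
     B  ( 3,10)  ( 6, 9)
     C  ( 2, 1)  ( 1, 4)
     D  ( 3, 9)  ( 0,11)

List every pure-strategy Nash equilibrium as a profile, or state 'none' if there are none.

Nash profiles: (B,P)

(A,P): not NE [P1→D gives 3>2]
(A,Q): not NE [P1→B gives 6>5; P2→P gives 9>3]
(B,P): NE
(B,Q): not NE [P2→P gives 10>9]
(C,P): not NE [P1→D gives 3>2; P2→Q gives 4>1]
(C,Q): not NE [P1→B gives 6>1]
(D,P): not NE [P2→Q gives 11>9]
(D,Q): not NE [P1→B gives 6>0]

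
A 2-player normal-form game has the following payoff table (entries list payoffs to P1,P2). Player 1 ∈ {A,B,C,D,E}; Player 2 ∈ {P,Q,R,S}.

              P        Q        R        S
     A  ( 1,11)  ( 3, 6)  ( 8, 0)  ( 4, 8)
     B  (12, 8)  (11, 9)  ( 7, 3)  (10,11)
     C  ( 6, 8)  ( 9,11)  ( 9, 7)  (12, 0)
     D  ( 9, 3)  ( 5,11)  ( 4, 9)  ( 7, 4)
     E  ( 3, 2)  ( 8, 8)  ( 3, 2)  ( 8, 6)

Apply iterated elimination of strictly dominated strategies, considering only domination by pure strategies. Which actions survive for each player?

P1 drop A (C beats it: P:6>1 Q:9>3 R:9>8 S:12>4)
P1 drop D (B beats it: P:12>9 Q:11>5 R:7>4 S:10>7)
P1 drop E (B beats it: P:12>3 Q:11>8 R:7>3 S:10>8)
P2 drop P (Q beats it: B:9>8 C:11>8)
P2 drop R (Q beats it: B:9>3 C:11>7)
P1→{B,C} P2→{Q,S}

IESDS → P1:{B,C} P2:{Q,S}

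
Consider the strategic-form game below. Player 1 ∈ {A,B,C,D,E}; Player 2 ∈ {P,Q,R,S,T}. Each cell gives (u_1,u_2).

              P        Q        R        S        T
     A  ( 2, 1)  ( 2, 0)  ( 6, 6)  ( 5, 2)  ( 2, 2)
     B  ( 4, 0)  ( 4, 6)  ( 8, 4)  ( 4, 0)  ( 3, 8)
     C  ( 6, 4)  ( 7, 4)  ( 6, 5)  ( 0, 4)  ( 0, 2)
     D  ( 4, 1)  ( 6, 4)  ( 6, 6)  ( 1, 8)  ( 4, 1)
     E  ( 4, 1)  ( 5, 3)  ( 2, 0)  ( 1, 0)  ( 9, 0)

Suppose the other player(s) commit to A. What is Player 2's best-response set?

BR_2 = {R}

u_2(P vs A) = 1
u_2(Q vs A) = 0
u_2(R vs A) = 6
u_2(S vs A) = 2
u_2(T vs A) = 2
max payoff 6 at {R}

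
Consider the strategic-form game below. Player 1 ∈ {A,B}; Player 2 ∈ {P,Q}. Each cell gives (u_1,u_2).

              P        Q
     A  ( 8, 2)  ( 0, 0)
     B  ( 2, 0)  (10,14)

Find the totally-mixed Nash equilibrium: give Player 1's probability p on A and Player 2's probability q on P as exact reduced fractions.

(p,q) = (7/8, 5/8)

P1 indiff ⇒ q·8+(1-q)·0 = q·2+(1-q)·10 ⇒ q(6) = (1-q)(10) ⇒ q = 5/8
P2 indiff ⇒ p·2+(1-p)·0 = p·0+(1-p)·14 ⇒ p(2) = (1-p)(14) ⇒ p = 7/8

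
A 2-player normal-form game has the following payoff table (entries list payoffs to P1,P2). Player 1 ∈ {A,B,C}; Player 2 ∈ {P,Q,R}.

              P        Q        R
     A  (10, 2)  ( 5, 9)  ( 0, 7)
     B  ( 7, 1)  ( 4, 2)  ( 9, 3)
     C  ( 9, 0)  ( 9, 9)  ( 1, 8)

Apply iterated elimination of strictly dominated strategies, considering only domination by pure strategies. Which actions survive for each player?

P2 drop P (Q beats it: A:9>2 B:2>1 C:9>0)
P1 drop A (C beats it: Q:9>5 R:1>0)
P1→{B,C} P2→{Q,R}

Survivors P1:{B,C} P2:{Q,R}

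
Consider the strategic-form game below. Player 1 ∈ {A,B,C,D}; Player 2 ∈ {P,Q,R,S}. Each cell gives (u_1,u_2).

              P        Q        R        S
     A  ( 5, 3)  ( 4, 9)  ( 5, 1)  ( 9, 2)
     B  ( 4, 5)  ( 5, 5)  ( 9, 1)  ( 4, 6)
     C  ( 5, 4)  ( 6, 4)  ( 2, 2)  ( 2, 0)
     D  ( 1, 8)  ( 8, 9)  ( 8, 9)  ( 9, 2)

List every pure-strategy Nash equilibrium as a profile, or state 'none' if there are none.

NE set: (C,P), (D,Q)

(A,P): not NE [P2→Q gives 9>3]
(A,Q): not NE [P1→D gives 8>4]
(A,R): not NE [P1→B gives 9>5; P2→Q gives 9>1]
(A,S): not NE [P2→Q gives 9>2]
(B,P): not NE [P1→C gives 5>4; P2→S gives 6>5]
(B,Q): not NE [P1→D gives 8>5; P2→S gives 6>5]
(B,R): not NE [P2→S gives 6>1]
(B,S): not NE [P1→D gives 9>4]
(C,P): NE
(C,Q): not NE [P1→D gives 8>6]
(C,R): not NE [P1→B gives 9>2; P2→Q gives 4>2]
(C,S): not NE [P1→D gives 9>2; P2→Q gives 4>0]
(D,P): not NE [P1→C gives 5>1; P2→R gives 9>8]
(D,Q): NE
(D,R): not NE [P1→B gives 9>8]
(D,S): not NE [P2→R gives 9>2]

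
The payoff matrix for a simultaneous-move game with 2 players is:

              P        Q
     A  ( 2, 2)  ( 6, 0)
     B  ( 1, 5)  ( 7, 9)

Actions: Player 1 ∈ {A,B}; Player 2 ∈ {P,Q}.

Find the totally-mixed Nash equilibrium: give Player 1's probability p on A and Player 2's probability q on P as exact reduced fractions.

P1 indiff ⇒ q·2+(1-q)·6 = q·1+(1-q)·7 ⇒ q(1) = (1-q)(1) ⇒ q = 1/2
P2 indiff ⇒ p·2+(1-p)·5 = p·0+(1-p)·9 ⇒ p(2) = (1-p)(4) ⇒ p = 2/3

P1 mixes 2/3 on A; P2 mixes 1/2 on P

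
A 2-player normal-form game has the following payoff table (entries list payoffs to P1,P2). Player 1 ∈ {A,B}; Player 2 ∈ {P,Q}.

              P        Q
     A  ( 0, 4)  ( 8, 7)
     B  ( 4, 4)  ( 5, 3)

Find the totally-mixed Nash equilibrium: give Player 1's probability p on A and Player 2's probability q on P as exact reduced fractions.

P1 indiff ⇒ q·0+(1-q)·8 = q·4+(1-q)·5 ⇒ q(-4) = (1-q)(-3) ⇒ q = 3/7
P2 indiff ⇒ p·4+(1-p)·4 = p·7+(1-p)·3 ⇒ p(-3) = (1-p)(-1) ⇒ p = 1/4

P1 mixes 1/4 on A; P2 mixes 3/7 on P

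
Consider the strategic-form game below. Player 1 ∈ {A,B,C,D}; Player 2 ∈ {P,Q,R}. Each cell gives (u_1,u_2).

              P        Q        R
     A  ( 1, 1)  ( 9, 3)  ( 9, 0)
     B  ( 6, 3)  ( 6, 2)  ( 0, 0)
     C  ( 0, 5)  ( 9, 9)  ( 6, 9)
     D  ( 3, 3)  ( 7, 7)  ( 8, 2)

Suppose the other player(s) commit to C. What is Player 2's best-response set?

u_2(P vs C) = 5
u_2(Q vs C) = 9
u_2(R vs C) = 9
max payoff 9 at {Q,R}

BR_2 = {Q,R}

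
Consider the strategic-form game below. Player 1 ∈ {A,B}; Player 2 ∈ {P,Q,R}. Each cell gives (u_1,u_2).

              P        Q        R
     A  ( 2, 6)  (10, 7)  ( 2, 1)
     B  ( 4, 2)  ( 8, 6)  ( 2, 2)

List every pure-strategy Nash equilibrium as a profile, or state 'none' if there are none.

(A,P): not NE [P1→B gives 4>2; P2→Q gives 7>6]
(A,Q): NE
(A,R): not NE [P2→Q gives 7>1]
(B,P): not NE [P2→Q gives 6>2]
(B,Q): not NE [P1→A gives 10>8]
(B,R): not NE [P2→Q gives 6>2]

PSNE = {(A,Q)}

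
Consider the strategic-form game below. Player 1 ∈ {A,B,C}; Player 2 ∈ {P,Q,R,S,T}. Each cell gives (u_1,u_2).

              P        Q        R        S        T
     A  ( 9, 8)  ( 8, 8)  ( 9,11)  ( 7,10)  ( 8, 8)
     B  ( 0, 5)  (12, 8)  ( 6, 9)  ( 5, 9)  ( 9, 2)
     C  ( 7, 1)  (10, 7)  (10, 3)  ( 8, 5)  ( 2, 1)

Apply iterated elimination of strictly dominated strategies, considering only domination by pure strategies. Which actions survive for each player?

P2 drop P (R beats it: A:11>8 B:9>5 C:3>1)
P2 drop T (R beats it: A:11>8 B:9>2 C:3>1)
P1 drop A (C beats it: Q:10>8 R:10>9 S:8>7)
P1→{B,C} P2→{Q,R,S}

Remaining: P1:{B,C} P2:{Q,R,S}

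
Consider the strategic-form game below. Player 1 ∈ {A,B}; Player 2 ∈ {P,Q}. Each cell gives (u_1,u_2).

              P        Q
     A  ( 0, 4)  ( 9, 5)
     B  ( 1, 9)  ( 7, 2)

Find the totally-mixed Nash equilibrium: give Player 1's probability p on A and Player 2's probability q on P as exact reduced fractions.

(p,q) = (7/8, 2/3)

P1 indiff ⇒ q·0+(1-q)·9 = q·1+(1-q)·7 ⇒ q(-1) = (1-q)(-2) ⇒ q = 2/3
P2 indiff ⇒ p·4+(1-p)·9 = p·5+(1-p)·2 ⇒ p(-1) = (1-p)(-7) ⇒ p = 7/8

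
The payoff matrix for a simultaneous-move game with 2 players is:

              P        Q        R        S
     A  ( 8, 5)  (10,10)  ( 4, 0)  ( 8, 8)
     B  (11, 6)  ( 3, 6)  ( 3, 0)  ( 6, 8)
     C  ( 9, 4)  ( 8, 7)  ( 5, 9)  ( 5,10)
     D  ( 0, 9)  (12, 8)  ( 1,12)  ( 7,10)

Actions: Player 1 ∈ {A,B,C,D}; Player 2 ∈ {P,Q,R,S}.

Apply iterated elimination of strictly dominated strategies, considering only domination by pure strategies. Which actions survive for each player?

IESDS → P1:{A,C,D} P2:{Q,R,S}

P2 drop P (S beats it: A:8>5 B:8>6 C:10>4 D:10>9)
P1 drop B (A beats it: Q:10>3 R:4>3 S:8>6)
P1→{A,C,D} P2→{Q,R,S}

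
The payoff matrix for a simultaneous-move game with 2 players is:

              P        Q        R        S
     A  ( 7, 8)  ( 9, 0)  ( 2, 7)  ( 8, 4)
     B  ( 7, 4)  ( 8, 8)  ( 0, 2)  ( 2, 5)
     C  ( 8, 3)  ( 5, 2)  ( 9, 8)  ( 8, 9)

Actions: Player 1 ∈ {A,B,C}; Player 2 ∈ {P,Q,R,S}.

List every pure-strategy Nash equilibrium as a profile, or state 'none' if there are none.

(A,P): not NE [P1→C gives 8>7]
(A,Q): not NE [P2→P gives 8>0]
(A,R): not NE [P1→C gives 9>2; P2→P gives 8>7]
(A,S): not NE [P2→P gives 8>4]
(B,P): not NE [P1→C gives 8>7; P2→Q gives 8>4]
(B,Q): not NE [P1→A gives 9>8]
(B,R): not NE [P1→C gives 9>0; P2→Q gives 8>2]
(B,S): not NE [P1→C gives 8>2; P2→Q gives 8>5]
(C,P): not NE [P2→S gives 9>3]
(C,Q): not NE [P1→A gives 9>5; P2→S gives 9>2]
(C,R): not NE [P2→S gives 9>8]
(C,S): NE

NE set: (C,S)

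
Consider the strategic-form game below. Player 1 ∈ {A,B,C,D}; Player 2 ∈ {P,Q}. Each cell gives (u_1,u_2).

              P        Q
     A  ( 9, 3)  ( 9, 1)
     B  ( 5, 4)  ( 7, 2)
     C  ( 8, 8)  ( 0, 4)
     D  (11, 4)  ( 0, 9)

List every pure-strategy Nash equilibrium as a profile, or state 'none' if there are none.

(A,P): not NE [P1→D gives 11>9]
(A,Q): not NE [P2→P gives 3>1]
(B,P): not NE [P1→D gives 11>5]
(B,Q): not NE [P1→A gives 9>7; P2→P gives 4>2]
(C,P): not NE [P1→D gives 11>8]
(C,Q): not NE [P1→A gives 9>0; P2→P gives 8>4]
(D,P): not NE [P2→Q gives 9>4]
(D,Q): not NE [P1→A gives 9>0]

Equilibria: none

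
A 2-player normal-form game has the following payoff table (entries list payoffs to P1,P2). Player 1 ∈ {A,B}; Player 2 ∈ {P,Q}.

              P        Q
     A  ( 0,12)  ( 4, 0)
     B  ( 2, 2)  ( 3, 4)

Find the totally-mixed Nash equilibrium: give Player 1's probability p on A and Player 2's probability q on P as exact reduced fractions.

(p,q) = (1/7, 1/3)

P1 indiff ⇒ q·0+(1-q)·4 = q·2+(1-q)·3 ⇒ q(-2) = (1-q)(-1) ⇒ q = 1/3
P2 indiff ⇒ p·12+(1-p)·2 = p·0+(1-p)·4 ⇒ p(12) = (1-p)(2) ⇒ p = 1/7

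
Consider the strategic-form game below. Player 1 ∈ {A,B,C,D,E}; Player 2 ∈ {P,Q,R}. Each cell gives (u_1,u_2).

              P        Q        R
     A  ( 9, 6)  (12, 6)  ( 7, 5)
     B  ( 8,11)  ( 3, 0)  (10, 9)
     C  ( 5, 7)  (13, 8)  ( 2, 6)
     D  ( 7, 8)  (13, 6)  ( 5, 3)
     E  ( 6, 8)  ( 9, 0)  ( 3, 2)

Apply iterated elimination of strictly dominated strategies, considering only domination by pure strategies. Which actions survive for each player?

P1 drop E (A beats it: P:9>6 Q:12>9 R:7>3)
P2 drop R (P beats it: A:6>5 B:11>9 C:7>6 D:8>3)
P1 drop B (A beats it: P:9>8 Q:12>3)
P1→{A,C,D} P2→{P,Q}

IESDS → P1:{A,C,D} P2:{P,Q}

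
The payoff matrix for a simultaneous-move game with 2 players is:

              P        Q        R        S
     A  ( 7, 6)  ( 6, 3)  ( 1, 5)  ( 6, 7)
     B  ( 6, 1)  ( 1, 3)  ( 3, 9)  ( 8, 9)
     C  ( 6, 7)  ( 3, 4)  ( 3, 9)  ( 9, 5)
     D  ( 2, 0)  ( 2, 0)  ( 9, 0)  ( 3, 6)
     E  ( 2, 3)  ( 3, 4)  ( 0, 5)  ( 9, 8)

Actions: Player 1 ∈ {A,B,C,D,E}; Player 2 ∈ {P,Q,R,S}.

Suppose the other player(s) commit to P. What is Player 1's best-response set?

u_1(A vs P) = 7
u_1(B vs P) = 6
u_1(C vs P) = 6
u_1(D vs P) = 2
u_1(E vs P) = 2
max payoff 7 at {A}

P1 best: {A}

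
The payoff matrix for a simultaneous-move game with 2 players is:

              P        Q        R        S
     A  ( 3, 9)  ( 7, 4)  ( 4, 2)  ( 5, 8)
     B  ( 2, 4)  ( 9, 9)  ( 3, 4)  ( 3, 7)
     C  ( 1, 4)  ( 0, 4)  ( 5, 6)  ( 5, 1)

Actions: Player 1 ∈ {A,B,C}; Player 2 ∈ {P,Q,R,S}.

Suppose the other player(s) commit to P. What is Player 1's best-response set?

u_1(A vs P) = 3
u_1(B vs P) = 2
u_1(C vs P) = 1
max payoff 3 at {A}

argmax u_1 = {A}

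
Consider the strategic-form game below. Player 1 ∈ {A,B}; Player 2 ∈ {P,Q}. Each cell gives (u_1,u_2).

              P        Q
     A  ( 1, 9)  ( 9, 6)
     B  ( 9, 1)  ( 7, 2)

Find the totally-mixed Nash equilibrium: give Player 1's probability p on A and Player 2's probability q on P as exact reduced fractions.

P1 indiff ⇒ q·1+(1-q)·9 = q·9+(1-q)·7 ⇒ q(-8) = (1-q)(-2) ⇒ q = 1/5
P2 indiff ⇒ p·9+(1-p)·1 = p·6+(1-p)·2 ⇒ p(3) = (1-p)(1) ⇒ p = 1/4

(p,q) = (1/4, 1/5)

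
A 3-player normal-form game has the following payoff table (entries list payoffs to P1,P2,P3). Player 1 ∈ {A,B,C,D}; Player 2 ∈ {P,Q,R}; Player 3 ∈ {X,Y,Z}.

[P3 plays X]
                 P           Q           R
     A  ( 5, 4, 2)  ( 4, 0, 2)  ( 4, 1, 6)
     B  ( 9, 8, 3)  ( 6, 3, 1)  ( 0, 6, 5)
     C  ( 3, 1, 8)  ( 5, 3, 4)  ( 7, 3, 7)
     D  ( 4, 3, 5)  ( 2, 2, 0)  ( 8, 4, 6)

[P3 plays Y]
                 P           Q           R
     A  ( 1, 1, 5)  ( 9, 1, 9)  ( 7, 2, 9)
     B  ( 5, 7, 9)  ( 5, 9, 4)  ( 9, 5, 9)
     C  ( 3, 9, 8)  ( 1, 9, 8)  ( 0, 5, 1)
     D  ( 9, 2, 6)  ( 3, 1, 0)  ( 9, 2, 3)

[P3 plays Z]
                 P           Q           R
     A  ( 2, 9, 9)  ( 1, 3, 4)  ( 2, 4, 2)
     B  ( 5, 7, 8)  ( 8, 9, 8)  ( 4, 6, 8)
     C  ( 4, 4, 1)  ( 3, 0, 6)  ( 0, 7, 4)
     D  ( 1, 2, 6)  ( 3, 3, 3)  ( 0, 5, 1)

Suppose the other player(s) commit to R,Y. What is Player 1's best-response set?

u_1(A vs R,Y) = 7
u_1(B vs R,Y) = 9
u_1(C vs R,Y) = 0
u_1(D vs R,Y) = 9
max payoff 9 at {B,D}

argmax u_1 = {B,D}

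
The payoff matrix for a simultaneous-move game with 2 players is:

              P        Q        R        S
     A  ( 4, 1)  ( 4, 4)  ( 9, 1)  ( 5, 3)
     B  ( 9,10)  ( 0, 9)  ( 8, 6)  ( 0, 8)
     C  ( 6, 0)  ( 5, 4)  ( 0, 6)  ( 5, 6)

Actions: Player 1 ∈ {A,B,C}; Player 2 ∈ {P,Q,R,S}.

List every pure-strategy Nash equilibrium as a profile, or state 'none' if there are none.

(A,P): not NE [P1→B gives 9>4; P2→Q gives 4>1]
(A,Q): not NE [P1→C gives 5>4]
(A,R): not NE [P2→Q gives 4>1]
(A,S): not NE [P2→Q gives 4>3]
(B,P): NE
(B,Q): not NE [P1→C gives 5>0; P2→P gives 10>9]
(B,R): not NE [P1→A gives 9>8; P2→P gives 10>6]
(B,S): not NE [P1→C gives 5>0; P2→P gives 10>8]
(C,P): not NE [P1→B gives 9>6; P2→S gives 6>0]
(C,Q): not NE [P2→S gives 6>4]
(C,R): not NE [P1→A gives 9>0]
(C,S): NE

NE set: (B,P), (C,S)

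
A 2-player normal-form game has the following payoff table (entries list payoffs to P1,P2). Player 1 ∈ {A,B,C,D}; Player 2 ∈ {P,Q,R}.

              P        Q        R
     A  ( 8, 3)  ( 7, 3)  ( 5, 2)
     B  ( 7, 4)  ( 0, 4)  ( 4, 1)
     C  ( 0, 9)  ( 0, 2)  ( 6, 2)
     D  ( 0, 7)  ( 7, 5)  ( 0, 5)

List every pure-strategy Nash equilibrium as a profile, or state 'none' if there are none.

(A,P): NE
(A,Q): NE
(A,R): not NE [P1→C gives 6>5; P2→Q gives 3>2]
(B,P): not NE [P1→A gives 8>7]
(B,Q): not NE [P1→D gives 7>0]
(B,R): not NE [P1→C gives 6>4; P2→Q gives 4>1]
(C,P): not NE [P1→A gives 8>0]
(C,Q): not NE [P1→D gives 7>0; P2→P gives 9>2]
(C,R): not NE [P2→P gives 9>2]
(D,P): not NE [P1→A gives 8>0]
(D,Q): not NE [P2→P gives 7>5]
(D,R): not NE [P1→C gives 6>0; P2→P gives 7>5]

PSNE = {(A,P), (A,Q)}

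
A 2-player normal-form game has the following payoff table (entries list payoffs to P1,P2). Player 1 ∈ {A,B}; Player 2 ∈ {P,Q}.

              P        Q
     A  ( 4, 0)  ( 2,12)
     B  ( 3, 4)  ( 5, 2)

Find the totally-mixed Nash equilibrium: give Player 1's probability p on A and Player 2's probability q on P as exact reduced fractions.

p=1/7, q=3/4

P1 indiff ⇒ q·4+(1-q)·2 = q·3+(1-q)·5 ⇒ q(1) = (1-q)(3) ⇒ q = 3/4
P2 indiff ⇒ p·0+(1-p)·4 = p·12+(1-p)·2 ⇒ p(-12) = (1-p)(-2) ⇒ p = 1/7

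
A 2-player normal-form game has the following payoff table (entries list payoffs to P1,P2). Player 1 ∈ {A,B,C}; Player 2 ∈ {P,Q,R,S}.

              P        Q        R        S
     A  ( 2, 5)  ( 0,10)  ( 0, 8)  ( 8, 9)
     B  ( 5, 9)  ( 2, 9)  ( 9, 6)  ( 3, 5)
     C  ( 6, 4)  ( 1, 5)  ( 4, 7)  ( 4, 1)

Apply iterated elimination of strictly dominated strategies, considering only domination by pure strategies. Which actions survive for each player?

IESDS → P1:{B,C} P2:{P,Q,R}

P2 drop S (Q beats it: A:10>9 B:9>5 C:5>1)
P1 drop A (B beats it: P:5>2 Q:2>0 R:9>0)
P1→{B,C} P2→{P,Q,R}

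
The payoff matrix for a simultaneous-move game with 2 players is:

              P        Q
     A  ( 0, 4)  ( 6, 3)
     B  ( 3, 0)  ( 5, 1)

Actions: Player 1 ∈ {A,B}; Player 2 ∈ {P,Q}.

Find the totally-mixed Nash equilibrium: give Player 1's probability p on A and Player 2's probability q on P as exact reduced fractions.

P1 indiff ⇒ q·0+(1-q)·6 = q·3+(1-q)·5 ⇒ q(-3) = (1-q)(-1) ⇒ q = 1/4
P2 indiff ⇒ p·4+(1-p)·0 = p·3+(1-p)·1 ⇒ p(1) = (1-p)(1) ⇒ p = 1/2

(p,q) = (1/2, 1/4)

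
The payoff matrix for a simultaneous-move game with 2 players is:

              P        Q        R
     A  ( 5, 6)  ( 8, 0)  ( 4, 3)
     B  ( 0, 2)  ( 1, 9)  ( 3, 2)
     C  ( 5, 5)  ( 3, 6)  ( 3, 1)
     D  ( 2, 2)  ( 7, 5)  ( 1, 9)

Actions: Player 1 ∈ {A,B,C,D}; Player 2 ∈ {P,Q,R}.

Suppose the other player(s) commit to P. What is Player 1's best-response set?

u_1(A vs P) = 5
u_1(B vs P) = 0
u_1(C vs P) = 5
u_1(D vs P) = 2
max payoff 5 at {A,C}

P1 best: {A,C}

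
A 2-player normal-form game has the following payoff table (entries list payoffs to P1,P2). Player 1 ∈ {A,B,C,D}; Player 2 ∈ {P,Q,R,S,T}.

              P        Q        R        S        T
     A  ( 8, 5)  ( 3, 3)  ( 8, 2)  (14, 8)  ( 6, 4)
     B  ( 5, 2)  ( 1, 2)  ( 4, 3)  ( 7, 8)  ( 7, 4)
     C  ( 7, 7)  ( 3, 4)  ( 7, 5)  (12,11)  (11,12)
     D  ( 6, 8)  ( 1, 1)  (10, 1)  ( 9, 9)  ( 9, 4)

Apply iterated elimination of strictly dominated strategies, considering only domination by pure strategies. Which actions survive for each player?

P1 drop B (C beats it: P:7>5 Q:3>1 R:7>4 S:12>7 T:11>7)
P2 drop P (S beats it: A:8>5 C:11>7 D:9>8)
P2 drop Q (S beats it: A:8>3 C:11>4 D:9>1)
P2 drop R (S beats it: A:8>2 C:11>5 D:9>1)
P1 drop D (C beats it: S:12>9 T:11>9)
P1→{A,C} P2→{S,T}

Remaining: P1:{A,C} P2:{S,T}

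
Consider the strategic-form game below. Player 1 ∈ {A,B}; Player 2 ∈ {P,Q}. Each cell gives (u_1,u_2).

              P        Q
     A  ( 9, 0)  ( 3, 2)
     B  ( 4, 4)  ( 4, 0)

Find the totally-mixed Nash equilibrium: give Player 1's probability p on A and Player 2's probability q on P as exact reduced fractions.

P1 mixes 2/3 on A; P2 mixes 1/6 on P

P1 indiff ⇒ q·9+(1-q)·3 = q·4+(1-q)·4 ⇒ q(5) = (1-q)(1) ⇒ q = 1/6
P2 indiff ⇒ p·0+(1-p)·4 = p·2+(1-p)·0 ⇒ p(-2) = (1-p)(-4) ⇒ p = 2/3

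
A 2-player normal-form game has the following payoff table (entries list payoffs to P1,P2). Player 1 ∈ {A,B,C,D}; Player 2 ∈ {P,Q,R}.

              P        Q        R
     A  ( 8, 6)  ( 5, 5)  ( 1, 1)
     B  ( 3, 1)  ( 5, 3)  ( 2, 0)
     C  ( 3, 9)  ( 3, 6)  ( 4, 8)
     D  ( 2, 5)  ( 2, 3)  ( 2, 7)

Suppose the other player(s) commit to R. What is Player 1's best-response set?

BR_1 = {C}

u_1(A vs R) = 1
u_1(B vs R) = 2
u_1(C vs R) = 4
u_1(D vs R) = 2
max payoff 4 at {C}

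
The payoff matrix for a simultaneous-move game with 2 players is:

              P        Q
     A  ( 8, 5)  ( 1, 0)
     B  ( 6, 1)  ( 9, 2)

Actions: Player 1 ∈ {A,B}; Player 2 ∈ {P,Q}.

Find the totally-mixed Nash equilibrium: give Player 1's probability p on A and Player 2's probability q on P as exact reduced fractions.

(p,q) = (1/6, 4/5)

P1 indiff ⇒ q·8+(1-q)·1 = q·6+(1-q)·9 ⇒ q(2) = (1-q)(8) ⇒ q = 4/5
P2 indiff ⇒ p·5+(1-p)·1 = p·0+(1-p)·2 ⇒ p(5) = (1-p)(1) ⇒ p = 1/6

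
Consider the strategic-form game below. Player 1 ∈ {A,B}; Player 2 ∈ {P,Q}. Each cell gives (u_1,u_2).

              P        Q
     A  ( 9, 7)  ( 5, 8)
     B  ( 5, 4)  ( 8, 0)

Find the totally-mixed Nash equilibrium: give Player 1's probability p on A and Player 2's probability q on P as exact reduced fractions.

P1 mixes 4/5 on A; P2 mixes 3/7 on P

P1 indiff ⇒ q·9+(1-q)·5 = q·5+(1-q)·8 ⇒ q(4) = (1-q)(3) ⇒ q = 3/7
P2 indiff ⇒ p·7+(1-p)·4 = p·8+(1-p)·0 ⇒ p(-1) = (1-p)(-4) ⇒ p = 4/5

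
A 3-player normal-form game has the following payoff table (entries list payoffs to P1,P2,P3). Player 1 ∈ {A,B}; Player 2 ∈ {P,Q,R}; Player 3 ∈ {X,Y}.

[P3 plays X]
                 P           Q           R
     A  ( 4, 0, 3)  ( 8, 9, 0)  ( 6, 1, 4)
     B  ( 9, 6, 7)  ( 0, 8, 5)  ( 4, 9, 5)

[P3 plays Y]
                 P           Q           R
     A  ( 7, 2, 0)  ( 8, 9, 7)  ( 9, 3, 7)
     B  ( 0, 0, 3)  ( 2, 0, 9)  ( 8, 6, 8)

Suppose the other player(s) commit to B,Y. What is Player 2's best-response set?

argmax u_2 = {R}

u_2(P vs B,Y) = 0
u_2(Q vs B,Y) = 0
u_2(R vs B,Y) = 6
max payoff 6 at {R}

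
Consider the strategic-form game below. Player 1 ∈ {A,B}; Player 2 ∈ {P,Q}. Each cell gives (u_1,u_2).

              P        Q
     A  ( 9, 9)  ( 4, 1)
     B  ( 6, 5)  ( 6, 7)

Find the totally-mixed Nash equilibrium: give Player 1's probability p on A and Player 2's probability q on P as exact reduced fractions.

(p,q) = (1/5, 2/5)

P1 indiff ⇒ q·9+(1-q)·4 = q·6+(1-q)·6 ⇒ q(3) = (1-q)(2) ⇒ q = 2/5
P2 indiff ⇒ p·9+(1-p)·5 = p·1+(1-p)·7 ⇒ p(8) = (1-p)(2) ⇒ p = 1/5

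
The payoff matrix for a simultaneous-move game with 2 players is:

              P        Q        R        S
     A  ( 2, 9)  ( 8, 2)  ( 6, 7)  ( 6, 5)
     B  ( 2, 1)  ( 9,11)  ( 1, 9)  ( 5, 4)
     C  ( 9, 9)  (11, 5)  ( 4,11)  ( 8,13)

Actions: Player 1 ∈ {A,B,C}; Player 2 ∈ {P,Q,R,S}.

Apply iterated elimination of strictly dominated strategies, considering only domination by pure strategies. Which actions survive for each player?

IESDS → P1:{A,C} P2:{P,R,S}

P1 drop B (C beats it: P:9>2 Q:11>9 R:4>1 S:8>5)
P2 drop Q (P beats it: A:9>2 C:9>5)
P1→{A,C} P2→{P,R,S}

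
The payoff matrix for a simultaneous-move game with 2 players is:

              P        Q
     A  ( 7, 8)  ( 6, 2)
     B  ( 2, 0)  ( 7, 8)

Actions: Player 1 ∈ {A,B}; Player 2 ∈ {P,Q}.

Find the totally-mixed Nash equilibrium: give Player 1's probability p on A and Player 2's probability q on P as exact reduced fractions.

P1 mixes 4/7 on A; P2 mixes 1/6 on P

P1 indiff ⇒ q·7+(1-q)·6 = q·2+(1-q)·7 ⇒ q(5) = (1-q)(1) ⇒ q = 1/6
P2 indiff ⇒ p·8+(1-p)·0 = p·2+(1-p)·8 ⇒ p(6) = (1-p)(8) ⇒ p = 4/7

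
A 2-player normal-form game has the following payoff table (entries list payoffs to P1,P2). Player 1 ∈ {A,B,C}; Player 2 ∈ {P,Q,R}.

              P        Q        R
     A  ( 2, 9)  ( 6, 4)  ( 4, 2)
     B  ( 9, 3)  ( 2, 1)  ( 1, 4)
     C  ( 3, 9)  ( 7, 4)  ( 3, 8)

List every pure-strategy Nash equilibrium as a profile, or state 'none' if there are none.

PSNE: ∅

(A,P): not NE [P1→B gives 9>2]
(A,Q): not NE [P1→C gives 7>6; P2→P gives 9>4]
(A,R): not NE [P2→P gives 9>2]
(B,P): not NE [P2→R gives 4>3]
(B,Q): not NE [P1→C gives 7>2; P2→R gives 4>1]
(B,R): not NE [P1→A gives 4>1]
(C,P): not NE [P1→B gives 9>3]
(C,Q): not NE [P2→P gives 9>4]
(C,R): not NE [P1→A gives 4>3; P2→P gives 9>8]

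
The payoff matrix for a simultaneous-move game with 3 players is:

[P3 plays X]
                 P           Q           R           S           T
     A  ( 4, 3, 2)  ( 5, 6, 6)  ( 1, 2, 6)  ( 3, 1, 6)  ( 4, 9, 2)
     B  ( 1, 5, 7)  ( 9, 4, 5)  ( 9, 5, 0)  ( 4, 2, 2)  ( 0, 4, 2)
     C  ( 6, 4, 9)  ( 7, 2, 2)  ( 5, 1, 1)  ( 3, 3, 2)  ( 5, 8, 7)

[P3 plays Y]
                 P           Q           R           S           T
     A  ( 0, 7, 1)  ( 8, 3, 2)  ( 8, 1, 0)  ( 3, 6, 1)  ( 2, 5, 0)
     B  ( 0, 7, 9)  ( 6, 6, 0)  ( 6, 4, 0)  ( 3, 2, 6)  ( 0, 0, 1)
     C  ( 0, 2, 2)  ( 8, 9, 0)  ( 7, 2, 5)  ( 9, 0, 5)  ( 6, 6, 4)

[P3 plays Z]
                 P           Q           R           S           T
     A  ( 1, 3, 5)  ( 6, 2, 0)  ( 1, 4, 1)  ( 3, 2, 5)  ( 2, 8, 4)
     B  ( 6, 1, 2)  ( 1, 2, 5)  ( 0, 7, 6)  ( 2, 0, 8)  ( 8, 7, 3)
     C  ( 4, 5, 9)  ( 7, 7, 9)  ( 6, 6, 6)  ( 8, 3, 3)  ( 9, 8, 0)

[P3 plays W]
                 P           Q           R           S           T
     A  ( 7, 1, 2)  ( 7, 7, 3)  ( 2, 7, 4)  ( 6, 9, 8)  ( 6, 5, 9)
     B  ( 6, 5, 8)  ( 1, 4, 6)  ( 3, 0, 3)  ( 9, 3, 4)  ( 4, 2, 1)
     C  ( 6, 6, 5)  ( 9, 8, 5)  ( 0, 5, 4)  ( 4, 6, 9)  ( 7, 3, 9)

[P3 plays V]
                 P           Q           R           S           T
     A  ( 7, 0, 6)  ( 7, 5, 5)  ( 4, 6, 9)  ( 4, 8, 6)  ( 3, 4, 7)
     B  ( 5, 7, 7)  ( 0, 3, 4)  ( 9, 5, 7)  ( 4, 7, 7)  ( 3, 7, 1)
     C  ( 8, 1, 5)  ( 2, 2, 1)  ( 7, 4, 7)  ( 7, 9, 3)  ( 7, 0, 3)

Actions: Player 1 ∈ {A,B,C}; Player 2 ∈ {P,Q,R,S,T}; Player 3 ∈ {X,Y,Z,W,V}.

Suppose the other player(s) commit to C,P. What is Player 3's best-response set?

u_3(X vs C,P) = 9
u_3(Y vs C,P) = 2
u_3(Z vs C,P) = 9
u_3(W vs C,P) = 5
u_3(V vs C,P) = 5
max payoff 9 at {X,Z}

P3 best: {X,Z}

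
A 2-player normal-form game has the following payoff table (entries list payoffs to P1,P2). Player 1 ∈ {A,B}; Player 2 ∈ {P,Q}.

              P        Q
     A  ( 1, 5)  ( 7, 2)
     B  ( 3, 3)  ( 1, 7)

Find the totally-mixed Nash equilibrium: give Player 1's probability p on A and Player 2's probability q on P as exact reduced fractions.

P1 indiff ⇒ q·1+(1-q)·7 = q·3+(1-q)·1 ⇒ q(-2) = (1-q)(-6) ⇒ q = 3/4
P2 indiff ⇒ p·5+(1-p)·3 = p·2+(1-p)·7 ⇒ p(3) = (1-p)(4) ⇒ p = 4/7

p=4/7, q=3/4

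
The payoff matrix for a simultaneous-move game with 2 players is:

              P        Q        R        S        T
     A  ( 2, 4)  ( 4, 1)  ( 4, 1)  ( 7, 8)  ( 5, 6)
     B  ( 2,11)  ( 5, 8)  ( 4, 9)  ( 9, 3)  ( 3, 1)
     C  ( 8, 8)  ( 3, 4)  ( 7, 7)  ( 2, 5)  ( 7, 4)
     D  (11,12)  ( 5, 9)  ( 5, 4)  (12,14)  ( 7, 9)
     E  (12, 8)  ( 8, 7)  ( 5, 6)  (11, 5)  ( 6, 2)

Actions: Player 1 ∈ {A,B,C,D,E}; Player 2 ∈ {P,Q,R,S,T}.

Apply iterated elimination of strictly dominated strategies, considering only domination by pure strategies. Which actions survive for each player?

Survivors P1:{D,E} P2:{P,S}

P1 drop A (D beats it: P:11>2 Q:5>4 R:5>4 S:12>7 T:7>5)
P1 drop B (E beats it: P:12>2 Q:8>5 R:5>4 S:11>9 T:6>3)
P2 drop Q (P beats it: C:8>4 D:12>9 E:8>7)
P2 drop R (P beats it: C:8>7 D:12>4 E:8>6)
P2 drop T (P beats it: C:8>4 D:12>9 E:8>2)
P1 drop C (D beats it: P:11>8 S:12>2)
P1→{D,E} P2→{P,S}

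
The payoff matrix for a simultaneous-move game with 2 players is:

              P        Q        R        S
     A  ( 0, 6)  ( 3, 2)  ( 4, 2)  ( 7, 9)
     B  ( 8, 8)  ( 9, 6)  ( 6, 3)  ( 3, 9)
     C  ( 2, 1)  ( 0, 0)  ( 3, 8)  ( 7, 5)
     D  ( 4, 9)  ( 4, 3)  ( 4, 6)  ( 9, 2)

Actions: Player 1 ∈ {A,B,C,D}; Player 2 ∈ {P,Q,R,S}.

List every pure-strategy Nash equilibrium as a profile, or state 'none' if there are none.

No pure NE.

(A,P): not NE [P1→B gives 8>0; P2→S gives 9>6]
(A,Q): not NE [P1→B gives 9>3; P2→S gives 9>2]
(A,R): not NE [P1→B gives 6>4; P2→S gives 9>2]
(A,S): not NE [P1→D gives 9>7]
(B,P): not NE [P2→S gives 9>8]
(B,Q): not NE [P2→S gives 9>6]
(B,R): not NE [P2→S gives 9>3]
(B,S): not NE [P1→D gives 9>3]
(C,P): not NE [P1→B gives 8>2; P2→R gives 8>1]
(C,Q): not NE [P1→B gives 9>0; P2→R gives 8>0]
(C,R): not NE [P1→B gives 6>3]
(C,S): not NE [P1→D gives 9>7; P2→R gives 8>5]
(D,P): not NE [P1→B gives 8>4]
(D,Q): not NE [P1→B gives 9>4; P2→P gives 9>3]
(D,R): not NE [P1→B gives 6>4; P2→P gives 9>6]
(D,S): not NE [P2→P gives 9>2]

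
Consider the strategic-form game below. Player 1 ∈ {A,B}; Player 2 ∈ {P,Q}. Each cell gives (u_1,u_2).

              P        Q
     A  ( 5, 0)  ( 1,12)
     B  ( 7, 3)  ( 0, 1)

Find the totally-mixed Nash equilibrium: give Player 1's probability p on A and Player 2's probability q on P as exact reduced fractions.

P1 indiff ⇒ q·5+(1-q)·1 = q·7+(1-q)·0 ⇒ q(-2) = (1-q)(-1) ⇒ q = 1/3
P2 indiff ⇒ p·0+(1-p)·3 = p·12+(1-p)·1 ⇒ p(-12) = (1-p)(-2) ⇒ p = 1/7

p=1/7, q=1/3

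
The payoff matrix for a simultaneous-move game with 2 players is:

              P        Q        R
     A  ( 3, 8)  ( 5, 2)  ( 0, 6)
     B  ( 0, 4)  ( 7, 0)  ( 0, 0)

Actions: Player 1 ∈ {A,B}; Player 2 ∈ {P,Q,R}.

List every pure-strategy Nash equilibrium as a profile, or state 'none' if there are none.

Nash profiles: (A,P)

(A,P): NE
(A,Q): not NE [P1→B gives 7>5; P2→P gives 8>2]
(A,R): not NE [P2→P gives 8>6]
(B,P): not NE [P1→A gives 3>0]
(B,Q): not NE [P2→P gives 4>0]
(B,R): not NE [P2→P gives 4>0]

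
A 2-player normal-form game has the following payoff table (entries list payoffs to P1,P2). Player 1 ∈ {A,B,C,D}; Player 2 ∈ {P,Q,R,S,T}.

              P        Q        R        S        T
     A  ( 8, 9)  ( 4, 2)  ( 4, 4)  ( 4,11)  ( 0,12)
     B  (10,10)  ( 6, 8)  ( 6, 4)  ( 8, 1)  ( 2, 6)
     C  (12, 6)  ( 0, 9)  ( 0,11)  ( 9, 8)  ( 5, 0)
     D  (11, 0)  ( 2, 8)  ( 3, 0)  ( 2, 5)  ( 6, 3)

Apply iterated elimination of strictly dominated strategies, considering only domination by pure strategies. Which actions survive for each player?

Survivors P1:{B,C,D} P2:{P,Q,R}

P1 drop A (B beats it: P:10>8 Q:6>4 R:6>4 S:8>4 T:2>0)
P2 drop S (Q beats it: B:8>1 C:9>8 D:8>5)
P2 drop T (Q beats it: B:8>6 C:9>0 D:8>3)
P1→{B,C,D} P2→{P,Q,R}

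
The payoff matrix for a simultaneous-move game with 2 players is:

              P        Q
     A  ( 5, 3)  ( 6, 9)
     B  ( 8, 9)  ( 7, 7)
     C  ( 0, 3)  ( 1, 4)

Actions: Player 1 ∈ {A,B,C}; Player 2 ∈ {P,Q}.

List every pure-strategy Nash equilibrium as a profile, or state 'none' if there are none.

Nash profiles: (B,P)

(A,P): not NE [P1→B gives 8>5; P2→Q gives 9>3]
(A,Q): not NE [P1→B gives 7>6]
(B,P): NE
(B,Q): not NE [P2→P gives 9>7]
(C,P): not NE [P1→B gives 8>0; P2→Q gives 4>3]
(C,Q): not NE [P1→B gives 7>1]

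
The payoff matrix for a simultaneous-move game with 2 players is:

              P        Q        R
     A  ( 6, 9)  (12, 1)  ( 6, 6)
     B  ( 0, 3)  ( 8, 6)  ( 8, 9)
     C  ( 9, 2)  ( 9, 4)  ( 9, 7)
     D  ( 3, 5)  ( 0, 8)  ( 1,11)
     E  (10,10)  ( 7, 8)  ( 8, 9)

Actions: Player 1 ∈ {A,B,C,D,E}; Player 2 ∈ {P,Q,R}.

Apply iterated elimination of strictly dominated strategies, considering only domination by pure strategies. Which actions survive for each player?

Survivors P1:{C,E} P2:{P,R}

P1 drop B (C beats it: P:9>0 Q:9>8 R:9>8)
P1 drop D (A beats it: P:6>3 Q:12>0 R:6>1)
P2 drop Q (R beats it: A:6>1 C:7>4 E:9>8)
P1 drop A (C beats it: P:9>6 R:9>6)
P1→{C,E} P2→{P,R}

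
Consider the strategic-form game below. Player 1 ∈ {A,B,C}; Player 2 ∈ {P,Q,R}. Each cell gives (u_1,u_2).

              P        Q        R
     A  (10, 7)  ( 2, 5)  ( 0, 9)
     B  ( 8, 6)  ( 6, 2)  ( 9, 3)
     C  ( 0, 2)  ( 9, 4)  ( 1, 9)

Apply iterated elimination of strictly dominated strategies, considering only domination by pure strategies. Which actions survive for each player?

P2 drop Q (R beats it: A:9>5 B:3>2 C:9>4)
P1 drop C (B beats it: P:8>0 R:9>1)
P1→{A,B} P2→{P,R}

Survivors P1:{A,B} P2:{P,R}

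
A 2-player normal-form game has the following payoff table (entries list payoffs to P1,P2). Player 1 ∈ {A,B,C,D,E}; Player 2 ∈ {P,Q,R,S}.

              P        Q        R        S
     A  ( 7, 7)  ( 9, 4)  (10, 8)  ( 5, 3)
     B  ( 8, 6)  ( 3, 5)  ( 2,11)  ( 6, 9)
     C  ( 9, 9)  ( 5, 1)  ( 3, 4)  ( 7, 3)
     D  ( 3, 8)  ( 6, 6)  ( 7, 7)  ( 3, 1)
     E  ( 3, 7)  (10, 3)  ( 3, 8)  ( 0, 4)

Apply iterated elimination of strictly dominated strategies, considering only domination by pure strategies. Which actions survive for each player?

P1 drop B (C beats it: P:9>8 Q:5>3 R:3>2 S:7>6)
P1 drop D (A beats it: P:7>3 Q:9>6 R:10>7 S:5>3)
P2 drop Q (P beats it: A:7>4 C:9>1 E:7>3)
P1 drop E (A beats it: P:7>3 R:10>3 S:5>0)
P2 drop S (P beats it: A:7>3 C:9>3)
P1→{A,C} P2→{P,R}

Survivors P1:{A,C} P2:{P,R}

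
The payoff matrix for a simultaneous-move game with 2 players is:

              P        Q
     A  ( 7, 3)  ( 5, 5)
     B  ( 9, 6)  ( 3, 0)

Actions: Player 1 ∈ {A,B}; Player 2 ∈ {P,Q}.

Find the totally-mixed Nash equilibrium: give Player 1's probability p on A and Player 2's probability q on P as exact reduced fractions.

P1 indiff ⇒ q·7+(1-q)·5 = q·9+(1-q)·3 ⇒ q(-2) = (1-q)(-2) ⇒ q = 1/2
P2 indiff ⇒ p·3+(1-p)·6 = p·5+(1-p)·0 ⇒ p(-2) = (1-p)(-6) ⇒ p = 3/4

P1 mixes 3/4 on A; P2 mixes 1/2 on P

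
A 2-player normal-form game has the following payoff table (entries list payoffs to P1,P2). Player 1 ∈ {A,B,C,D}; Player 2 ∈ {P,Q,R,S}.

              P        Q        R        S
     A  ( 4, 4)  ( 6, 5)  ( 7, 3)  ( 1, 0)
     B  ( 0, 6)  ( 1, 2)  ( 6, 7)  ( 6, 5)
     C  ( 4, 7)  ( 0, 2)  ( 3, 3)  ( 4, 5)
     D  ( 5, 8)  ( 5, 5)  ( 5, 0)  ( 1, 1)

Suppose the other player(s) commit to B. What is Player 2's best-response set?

u_2(P vs B) = 6
u_2(Q vs B) = 2
u_2(R vs B) = 7
u_2(S vs B) = 5
max payoff 7 at {R}

BR_2 = {R}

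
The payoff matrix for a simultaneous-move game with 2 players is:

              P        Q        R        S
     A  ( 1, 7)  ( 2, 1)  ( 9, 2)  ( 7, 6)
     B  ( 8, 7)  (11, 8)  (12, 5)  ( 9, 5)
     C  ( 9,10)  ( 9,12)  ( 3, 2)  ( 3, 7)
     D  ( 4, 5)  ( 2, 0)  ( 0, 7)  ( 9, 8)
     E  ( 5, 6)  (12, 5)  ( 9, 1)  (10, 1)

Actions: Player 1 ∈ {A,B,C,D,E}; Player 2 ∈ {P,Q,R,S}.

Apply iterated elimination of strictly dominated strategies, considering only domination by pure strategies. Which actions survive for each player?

P1 drop A (B beats it: P:8>1 Q:11>2 R:12>9 S:9>7)
P1 drop D (E beats it: P:5>4 Q:12>2 R:9>0 S:10>9)
P2 drop R (P beats it: B:7>5 C:10>2 E:6>1)
P2 drop S (P beats it: B:7>5 C:10>7 E:6>1)
P1→{B,C,E} P2→{P,Q}

IESDS → P1:{B,C,E} P2:{P,Q}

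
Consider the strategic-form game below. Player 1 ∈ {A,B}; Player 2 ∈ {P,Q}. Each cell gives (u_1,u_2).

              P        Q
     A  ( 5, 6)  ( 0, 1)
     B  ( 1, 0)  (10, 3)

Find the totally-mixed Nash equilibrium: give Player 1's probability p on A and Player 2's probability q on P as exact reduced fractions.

P1 indiff ⇒ q·5+(1-q)·0 = q·1+(1-q)·10 ⇒ q(4) = (1-q)(10) ⇒ q = 5/7
P2 indiff ⇒ p·6+(1-p)·0 = p·1+(1-p)·3 ⇒ p(5) = (1-p)(3) ⇒ p = 3/8

p=3/8, q=5/7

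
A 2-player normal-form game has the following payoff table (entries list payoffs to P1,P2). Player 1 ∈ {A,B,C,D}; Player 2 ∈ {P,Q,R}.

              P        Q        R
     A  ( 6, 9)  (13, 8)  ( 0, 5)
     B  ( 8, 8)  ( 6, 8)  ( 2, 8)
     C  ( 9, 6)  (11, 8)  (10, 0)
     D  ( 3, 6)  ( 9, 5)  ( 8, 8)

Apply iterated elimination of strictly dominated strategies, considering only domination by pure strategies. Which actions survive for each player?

P1 drop B (C beats it: P:9>8 Q:11>6 R:10>2)
P1 drop D (C beats it: P:9>3 Q:11>9 R:10>8)
P2 drop R (P beats it: A:9>5 C:6>0)
P1→{A,C} P2→{P,Q}

Survivors P1:{A,C} P2:{P,Q}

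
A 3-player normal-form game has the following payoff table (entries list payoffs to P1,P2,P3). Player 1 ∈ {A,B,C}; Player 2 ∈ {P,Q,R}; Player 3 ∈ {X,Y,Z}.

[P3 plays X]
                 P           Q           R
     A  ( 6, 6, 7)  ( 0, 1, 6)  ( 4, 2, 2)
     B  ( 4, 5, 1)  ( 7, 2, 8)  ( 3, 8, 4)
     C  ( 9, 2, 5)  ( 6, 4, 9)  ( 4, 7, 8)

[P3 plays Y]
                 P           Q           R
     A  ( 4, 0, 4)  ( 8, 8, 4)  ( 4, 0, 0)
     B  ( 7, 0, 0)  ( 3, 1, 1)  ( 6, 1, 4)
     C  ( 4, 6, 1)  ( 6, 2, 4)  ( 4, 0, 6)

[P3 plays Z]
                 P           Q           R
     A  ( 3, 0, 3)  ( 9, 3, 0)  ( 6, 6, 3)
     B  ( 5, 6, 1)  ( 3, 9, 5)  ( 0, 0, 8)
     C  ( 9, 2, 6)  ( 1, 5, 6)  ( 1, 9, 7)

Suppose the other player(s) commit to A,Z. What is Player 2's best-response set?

u_2(P vs A,Z) = 0
u_2(Q vs A,Z) = 3
u_2(R vs A,Z) = 6
max payoff 6 at {R}

BR_2 = {R}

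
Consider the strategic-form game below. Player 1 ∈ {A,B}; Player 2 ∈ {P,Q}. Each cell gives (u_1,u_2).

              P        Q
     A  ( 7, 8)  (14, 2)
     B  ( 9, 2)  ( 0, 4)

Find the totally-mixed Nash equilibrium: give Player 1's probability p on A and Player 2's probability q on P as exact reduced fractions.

p=1/4, q=7/8

P1 indiff ⇒ q·7+(1-q)·14 = q·9+(1-q)·0 ⇒ q(-2) = (1-q)(-14) ⇒ q = 7/8
P2 indiff ⇒ p·8+(1-p)·2 = p·2+(1-p)·4 ⇒ p(6) = (1-p)(2) ⇒ p = 1/4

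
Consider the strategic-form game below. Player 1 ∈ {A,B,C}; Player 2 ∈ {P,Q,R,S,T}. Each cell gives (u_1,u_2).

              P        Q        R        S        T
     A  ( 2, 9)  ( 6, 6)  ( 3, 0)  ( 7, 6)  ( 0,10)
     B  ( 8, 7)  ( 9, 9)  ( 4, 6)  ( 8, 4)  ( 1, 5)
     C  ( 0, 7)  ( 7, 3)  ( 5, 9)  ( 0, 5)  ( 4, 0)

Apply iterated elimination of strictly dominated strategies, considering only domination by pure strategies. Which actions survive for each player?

P1 drop A (B beats it: P:8>2 Q:9>6 R:4>3 S:8>7 T:1>0)
P2 drop S (P beats it: B:7>4 C:7>5)
P2 drop T (P beats it: B:7>5 C:7>0)
P1→{B,C} P2→{P,Q,R}

IESDS → P1:{B,C} P2:{P,Q,R}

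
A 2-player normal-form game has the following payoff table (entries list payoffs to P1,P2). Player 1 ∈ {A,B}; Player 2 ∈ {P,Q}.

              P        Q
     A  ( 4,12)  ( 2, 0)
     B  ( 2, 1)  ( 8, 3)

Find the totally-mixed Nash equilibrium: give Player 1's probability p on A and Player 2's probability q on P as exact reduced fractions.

P1 indiff ⇒ q·4+(1-q)·2 = q·2+(1-q)·8 ⇒ q(2) = (1-q)(6) ⇒ q = 3/4
P2 indiff ⇒ p·12+(1-p)·1 = p·0+(1-p)·3 ⇒ p(12) = (1-p)(2) ⇒ p = 1/7

(p,q) = (1/7, 3/4)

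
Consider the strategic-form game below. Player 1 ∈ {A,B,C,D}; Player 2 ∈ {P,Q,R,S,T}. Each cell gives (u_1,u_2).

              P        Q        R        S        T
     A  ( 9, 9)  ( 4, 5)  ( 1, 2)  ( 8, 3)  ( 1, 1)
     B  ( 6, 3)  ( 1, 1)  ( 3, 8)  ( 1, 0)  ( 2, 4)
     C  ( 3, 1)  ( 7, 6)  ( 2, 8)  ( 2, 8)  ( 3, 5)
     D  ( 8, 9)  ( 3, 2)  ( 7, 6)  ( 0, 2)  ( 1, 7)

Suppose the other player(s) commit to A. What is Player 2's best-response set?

u_2(P vs A) = 9
u_2(Q vs A) = 5
u_2(R vs A) = 2
u_2(S vs A) = 3
u_2(T vs A) = 1
max payoff 9 at {P}

argmax u_2 = {P}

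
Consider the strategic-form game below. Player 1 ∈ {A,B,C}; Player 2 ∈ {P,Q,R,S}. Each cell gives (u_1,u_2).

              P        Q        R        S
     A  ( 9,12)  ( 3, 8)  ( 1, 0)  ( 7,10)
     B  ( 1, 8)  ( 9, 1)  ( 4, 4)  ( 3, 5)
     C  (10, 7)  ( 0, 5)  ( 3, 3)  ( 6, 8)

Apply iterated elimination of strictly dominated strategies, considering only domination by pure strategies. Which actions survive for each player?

IESDS → P1:{A,C} P2:{P,S}

P2 drop Q (P beats it: A:12>8 B:8>1 C:7>5)
P2 drop R (P beats it: A:12>0 B:8>4 C:7>3)
P1 drop B (A beats it: P:9>1 S:7>3)
P1→{A,C} P2→{P,S}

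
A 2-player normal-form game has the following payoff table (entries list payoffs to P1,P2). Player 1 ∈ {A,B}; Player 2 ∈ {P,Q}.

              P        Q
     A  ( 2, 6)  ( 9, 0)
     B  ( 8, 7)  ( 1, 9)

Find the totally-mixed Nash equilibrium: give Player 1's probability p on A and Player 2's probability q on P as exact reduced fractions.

(p,q) = (1/4, 4/7)

P1 indiff ⇒ q·2+(1-q)·9 = q·8+(1-q)·1 ⇒ q(-6) = (1-q)(-8) ⇒ q = 4/7
P2 indiff ⇒ p·6+(1-p)·7 = p·0+(1-p)·9 ⇒ p(6) = (1-p)(2) ⇒ p = 1/4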